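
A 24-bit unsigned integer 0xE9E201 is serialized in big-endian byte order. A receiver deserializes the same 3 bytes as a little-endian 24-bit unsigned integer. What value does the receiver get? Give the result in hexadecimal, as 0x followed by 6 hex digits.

0x01E2E9

Stored big-endian, the bytes at ascending addresses are E9 E2 01.
Read back as little-endian, the first byte is least significant, giving 0x01E2E9.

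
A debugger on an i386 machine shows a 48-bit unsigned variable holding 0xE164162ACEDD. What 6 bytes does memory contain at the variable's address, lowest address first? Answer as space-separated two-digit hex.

Split into bytes (most-significant first): E1 64 16 2A CE DD.
Little-endian: lowest address holds the least-significant byte.
So at ascending addresses the bytes are DD CE 2A 16 64 E1.

DD CE 2A 16 64 E1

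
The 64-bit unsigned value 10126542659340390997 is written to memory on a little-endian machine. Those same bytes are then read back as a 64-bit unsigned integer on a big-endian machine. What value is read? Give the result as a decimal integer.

10126542659340390997 in 64-bit hexadecimal is 0x8C88B4E55CD2D255.
Stored little-endian, the bytes at ascending addresses are 55 D2 D2 5C E5 B4 88 8C.
Read back as big-endian, the last byte is least significant, giving 0x55D2D25CE5B4888C.
0x55D2D25CE5B4888C = 6184236534765750412.

6184236534765750412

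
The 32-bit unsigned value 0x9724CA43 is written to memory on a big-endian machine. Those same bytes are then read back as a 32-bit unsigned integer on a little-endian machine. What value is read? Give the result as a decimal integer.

Stored big-endian, the bytes at ascending addresses are 97 24 CA 43.
Read back as little-endian, the first byte is least significant, giving 0x43CA2497.
0x43CA2497 = 1137321111.

1137321111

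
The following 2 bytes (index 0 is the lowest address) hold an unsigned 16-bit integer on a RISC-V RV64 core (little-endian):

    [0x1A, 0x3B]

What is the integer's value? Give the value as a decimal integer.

15130

Little-endian stores the least-significant byte at the lowest address.
Reassemble most-significant byte first: 3B 1A → 0x3B1A.
0x3B1A = 15130.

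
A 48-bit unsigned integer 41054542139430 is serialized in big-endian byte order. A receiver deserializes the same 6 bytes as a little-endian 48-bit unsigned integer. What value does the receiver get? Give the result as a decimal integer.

41054542139430 in 48-bit hexadecimal is 0x2556C1669026.
Stored big-endian, the bytes at ascending addresses are 25 56 C1 66 90 26.
Read back as little-endian, the first byte is least significant, giving 0x269066C15625.
0x269066C15625 = 42401641092645.

42401641092645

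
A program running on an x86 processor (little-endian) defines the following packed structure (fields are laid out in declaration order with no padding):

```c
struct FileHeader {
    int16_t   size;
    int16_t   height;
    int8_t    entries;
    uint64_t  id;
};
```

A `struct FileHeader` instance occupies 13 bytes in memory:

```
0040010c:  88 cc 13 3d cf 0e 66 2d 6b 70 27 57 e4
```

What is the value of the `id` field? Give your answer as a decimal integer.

`id` follows `size` (2 B), `height` (2 B), `entries` (1 B), so it starts at offset 2 + 2 + 1 = 5 and occupies 8 bytes.
Bytes at offsets 5..12: 0E 66 2D 6B 70 27 57 E4.
Little-endian stores the least-significant byte at the lowest address.
Reassemble most-significant byte first: E4 57 27 70 6B 2D 66 0E → 0xE45727706B2D660E.
0xE45727706B2D660E = 16453663127409354254.

16453663127409354254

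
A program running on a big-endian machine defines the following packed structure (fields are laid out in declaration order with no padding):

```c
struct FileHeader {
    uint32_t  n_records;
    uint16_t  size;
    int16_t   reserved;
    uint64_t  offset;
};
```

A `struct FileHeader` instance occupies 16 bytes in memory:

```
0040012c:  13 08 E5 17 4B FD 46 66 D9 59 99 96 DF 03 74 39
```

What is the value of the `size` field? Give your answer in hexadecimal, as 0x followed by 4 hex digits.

0x4BFD

`size` follows `n_records` (4 bytes), so it starts at byte offset 4 and occupies 2 bytes.
Bytes at offsets 4..5: 4B FD.
Big-endian: lowest address holds the most-significant byte.
The bytes are already most-significant first: 0x4BFD.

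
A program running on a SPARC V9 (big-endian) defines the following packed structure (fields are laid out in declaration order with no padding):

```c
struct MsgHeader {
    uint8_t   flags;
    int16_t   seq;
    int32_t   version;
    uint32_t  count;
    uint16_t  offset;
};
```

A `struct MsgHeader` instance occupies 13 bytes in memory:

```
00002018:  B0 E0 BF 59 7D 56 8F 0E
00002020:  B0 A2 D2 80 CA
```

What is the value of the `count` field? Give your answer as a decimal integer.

`count` follows `flags` (1 B), `seq` (2 B), `version` (4 B), so it starts at offset 1 + 2 + 4 = 7 and occupies 4 bytes.
Bytes at offsets 7..10: 0E B0 A2 D2.
Big-endian stores the most-significant byte at the lowest address.
The bytes are already most-significant first: 0x0EB0A2D2.
0x0EB0A2D2 = 246457042.

246457042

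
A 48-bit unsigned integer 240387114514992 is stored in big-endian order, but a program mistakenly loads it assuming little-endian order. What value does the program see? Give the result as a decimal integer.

240387114514992 in 48-bit hexadecimal is 0xDAA17C91BA30.
Stored big-endian, the bytes at ascending addresses are DA A1 7C 91 BA 30.
Read back as little-endian, the first byte is least significant, giving 0x30BA917CA1DA.
0x30BA917CA1DA = 53577862914522.

53577862914522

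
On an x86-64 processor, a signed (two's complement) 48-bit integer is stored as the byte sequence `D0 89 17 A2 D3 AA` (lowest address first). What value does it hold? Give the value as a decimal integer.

In little-endian order the low byte comes first in memory.
Reassemble most-significant byte first: AA D3 A2 17 89 D0 → 0xAAD3A21789D0.
Top bit is set, so as a signed 48-bit value this is 0xAAD3A21789D0 − 2^48 = -93649042437680.

-93649042437680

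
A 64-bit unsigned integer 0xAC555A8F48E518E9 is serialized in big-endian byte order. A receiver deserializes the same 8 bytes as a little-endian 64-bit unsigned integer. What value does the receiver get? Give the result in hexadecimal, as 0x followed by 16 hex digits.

Stored big-endian, the bytes at ascending addresses are AC 55 5A 8F 48 E5 18 E9.
Read back as little-endian, the first byte is least significant, giving 0xE918E5488F5A55AC.

0xE918E5488F5A55AC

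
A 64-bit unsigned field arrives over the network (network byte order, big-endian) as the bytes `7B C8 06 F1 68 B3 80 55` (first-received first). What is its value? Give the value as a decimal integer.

8919386695920746581

Big-endian stores the most-significant byte at the lowest address.
The bytes are already most-significant first: 0x7BC806F168B38055.
0x7BC806F168B38055 = 8919386695920746581.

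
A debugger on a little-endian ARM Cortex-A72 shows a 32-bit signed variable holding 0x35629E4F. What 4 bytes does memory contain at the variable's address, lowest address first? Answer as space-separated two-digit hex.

Split into bytes (most-significant first): 35 62 9E 4F.
Little-endian: lowest address holds the least-significant byte.
So at ascending addresses the bytes are 4F 9E 62 35.

4F 9E 62 35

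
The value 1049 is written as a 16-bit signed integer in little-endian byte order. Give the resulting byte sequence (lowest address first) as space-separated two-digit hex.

19 04

1049 in hexadecimal, padded to 16 bits, is 0x0419.
Split into bytes (most-significant first): 04 19.
Little-endian stores the least-significant byte at the lowest address.
So at ascending addresses the bytes are 19 04.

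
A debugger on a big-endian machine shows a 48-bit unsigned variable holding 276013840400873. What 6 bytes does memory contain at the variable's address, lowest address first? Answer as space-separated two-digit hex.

276013840400873 in hexadecimal, padded to 48 bits, is 0xFB087AE901E9.
Split into bytes (most-significant first): FB 08 7A E9 01 E9.
In big-endian order the high byte comes first in memory.
So the memory order matches the most-significant-first order: FB 08 7A E9 01 E9.

FB 08 7A E9 01 E9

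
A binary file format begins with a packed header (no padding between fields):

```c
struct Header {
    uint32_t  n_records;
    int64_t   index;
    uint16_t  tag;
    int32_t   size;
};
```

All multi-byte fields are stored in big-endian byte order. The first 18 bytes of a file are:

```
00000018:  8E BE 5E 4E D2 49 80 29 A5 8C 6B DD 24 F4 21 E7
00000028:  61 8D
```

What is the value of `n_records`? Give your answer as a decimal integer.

2394840654

`n_records` is the first field, at byte offset 0, occupying 4 bytes.
Bytes at offsets 0..3: 8E BE 5E 4E.
Big-endian stores the most-significant byte at the lowest address.
The bytes are already most-significant first: 0x8EBE5E4E.
0x8EBE5E4E = 2394840654.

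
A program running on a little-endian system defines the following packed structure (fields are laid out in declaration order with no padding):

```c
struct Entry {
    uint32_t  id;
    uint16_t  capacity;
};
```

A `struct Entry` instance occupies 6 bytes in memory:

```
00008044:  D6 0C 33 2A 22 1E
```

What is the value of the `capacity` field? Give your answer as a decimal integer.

`capacity` follows `id` (4 bytes), so it starts at byte offset 4 and occupies 2 bytes.
Bytes at offsets 4..5: 22 1E.
In little-endian order the low byte comes first in memory.
Reassemble most-significant byte first: 1E 22 → 0x1E22.
0x1E22 = 7714.

7714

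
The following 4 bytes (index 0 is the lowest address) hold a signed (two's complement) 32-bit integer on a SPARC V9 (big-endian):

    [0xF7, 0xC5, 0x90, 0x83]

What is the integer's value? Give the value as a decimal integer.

Big-endian: lowest address holds the most-significant byte.
The bytes are already most-significant first: 0xF7C59083.
Top bit is set, so as a signed 32-bit value this is 0xF7C59083 − 2^32 = -138047357.

-138047357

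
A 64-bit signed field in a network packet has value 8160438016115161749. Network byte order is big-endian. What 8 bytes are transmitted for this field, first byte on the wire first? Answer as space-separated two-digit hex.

8160438016115161749 in hexadecimal, padded to 64 bits, is 0x713FB323CA233A95.
Split into bytes (most-significant first): 71 3F B3 23 CA 23 3A 95.
Big-endian stores the most-significant byte at the lowest address.
So the memory order matches the most-significant-first order: 71 3F B3 23 CA 23 3A 95.

71 3F B3 23 CA 23 3A 95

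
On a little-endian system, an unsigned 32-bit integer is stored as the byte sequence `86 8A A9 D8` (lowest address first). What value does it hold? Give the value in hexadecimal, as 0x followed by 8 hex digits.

0xD8A98A86

Little-endian: lowest address holds the least-significant byte.
Reassemble most-significant byte first: D8 A9 8A 86 → 0xD8A98A86.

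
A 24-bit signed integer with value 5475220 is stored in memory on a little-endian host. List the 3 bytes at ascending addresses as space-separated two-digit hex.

5475220 in hexadecimal, padded to 24 bits, is 0x538B94.
Split into bytes (most-significant first): 53 8B 94.
Little-endian stores the least-significant byte at the lowest address.
So at ascending addresses the bytes are 94 8B 53.

94 8B 53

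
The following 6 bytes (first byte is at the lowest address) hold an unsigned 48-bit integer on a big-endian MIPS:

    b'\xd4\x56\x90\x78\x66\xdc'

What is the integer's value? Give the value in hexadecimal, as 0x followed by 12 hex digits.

Big-endian stores the most-significant byte at the lowest address.
The bytes are already most-significant first: 0xD456907866DC.

0xD456907866DC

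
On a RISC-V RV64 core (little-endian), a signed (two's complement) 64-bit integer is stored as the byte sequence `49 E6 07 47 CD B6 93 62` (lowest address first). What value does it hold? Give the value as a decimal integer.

7103222030069655113

In little-endian order the low byte comes first in memory.
Reassemble most-significant byte first: 62 93 B6 CD 47 07 E6 49 → 0x6293B6CD4707E649.
0x6293B6CD4707E649 = 7103222030069655113.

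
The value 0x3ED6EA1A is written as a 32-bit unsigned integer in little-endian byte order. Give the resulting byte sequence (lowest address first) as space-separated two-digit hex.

1A EA D6 3E

Split into bytes (most-significant first): 3E D6 EA 1A.
In little-endian order the low byte comes first in memory.
So at ascending addresses the bytes are 1A EA D6 3E.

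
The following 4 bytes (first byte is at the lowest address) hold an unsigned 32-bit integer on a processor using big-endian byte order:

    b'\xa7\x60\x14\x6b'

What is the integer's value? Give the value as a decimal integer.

In big-endian order the high byte comes first in memory.
The bytes are already most-significant first: 0xA760146B.
0xA760146B = 2808091755.

2808091755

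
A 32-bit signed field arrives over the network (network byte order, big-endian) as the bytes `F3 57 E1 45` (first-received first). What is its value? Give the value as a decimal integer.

Big-endian: lowest address holds the most-significant byte.
The bytes are already most-significant first: 0xF357E145.
Top bit is set, so as a signed 32-bit value this is 0xF357E145 − 2^32 = -212344507.

-212344507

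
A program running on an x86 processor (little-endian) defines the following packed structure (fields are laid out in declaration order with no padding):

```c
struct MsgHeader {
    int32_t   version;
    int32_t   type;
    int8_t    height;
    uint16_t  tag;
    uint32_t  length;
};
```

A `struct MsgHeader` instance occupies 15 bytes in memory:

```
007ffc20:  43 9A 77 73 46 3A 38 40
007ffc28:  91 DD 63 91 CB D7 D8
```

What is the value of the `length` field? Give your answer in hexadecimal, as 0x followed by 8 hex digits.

0xD8D7CB91

`length` follows `version` (4 B), `type` (4 B), `height` (1 B), `tag` (2 B), so it starts at offset 4 + 4 + 1 + 2 = 11 and occupies 4 bytes.
Bytes at offsets 11..14: 91 CB D7 D8.
In little-endian order the low byte comes first in memory.
Reassemble most-significant byte first: D8 D7 CB 91 → 0xD8D7CB91.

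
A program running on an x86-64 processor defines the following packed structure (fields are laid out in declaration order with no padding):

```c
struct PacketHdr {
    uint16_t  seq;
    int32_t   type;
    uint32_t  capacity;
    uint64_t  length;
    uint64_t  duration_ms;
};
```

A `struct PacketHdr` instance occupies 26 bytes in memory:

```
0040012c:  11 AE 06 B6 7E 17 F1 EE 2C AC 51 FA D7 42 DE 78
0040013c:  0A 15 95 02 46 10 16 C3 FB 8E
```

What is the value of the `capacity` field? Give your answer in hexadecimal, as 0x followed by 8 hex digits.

0xAC2CEEF1

`capacity` follows `seq` (2 B), `type` (4 B), so it starts at offset 2 + 4 = 6 and occupies 4 bytes.
Bytes at offsets 6..9: F1 EE 2C AC.
Little-endian: lowest address holds the least-significant byte.
Reassemble most-significant byte first: AC 2C EE F1 → 0xAC2CEEF1.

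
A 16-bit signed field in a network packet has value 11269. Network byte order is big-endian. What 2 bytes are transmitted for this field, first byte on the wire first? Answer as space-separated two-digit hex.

2C 05

11269 in hexadecimal, padded to 16 bits, is 0x2C05.
Split into bytes (most-significant first): 2C 05.
Big-endian stores the most-significant byte at the lowest address.
So the memory order matches the most-significant-first order: 2C 05.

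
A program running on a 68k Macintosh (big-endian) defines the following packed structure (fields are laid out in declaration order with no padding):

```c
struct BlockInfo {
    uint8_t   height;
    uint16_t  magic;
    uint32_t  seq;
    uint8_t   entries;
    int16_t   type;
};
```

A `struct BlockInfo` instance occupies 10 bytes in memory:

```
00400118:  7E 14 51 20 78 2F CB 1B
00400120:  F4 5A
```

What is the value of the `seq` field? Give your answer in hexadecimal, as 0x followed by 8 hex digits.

0x20782FCB

`seq` follows `height` (1 B), `magic` (2 B), so it starts at offset 1 + 2 = 3 and occupies 4 bytes.
Bytes at offsets 3..6: 20 78 2F CB.
In big-endian order the high byte comes first in memory.
The bytes are already most-significant first: 0x20782FCB.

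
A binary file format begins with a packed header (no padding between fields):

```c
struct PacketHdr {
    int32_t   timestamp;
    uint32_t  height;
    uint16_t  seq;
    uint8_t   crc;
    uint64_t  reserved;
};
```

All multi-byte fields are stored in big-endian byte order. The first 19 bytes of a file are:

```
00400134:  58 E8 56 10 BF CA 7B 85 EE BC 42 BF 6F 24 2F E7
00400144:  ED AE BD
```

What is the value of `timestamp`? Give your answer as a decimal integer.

1491621392

`timestamp` is the first field, at byte offset 0, occupying 4 bytes.
Bytes at offsets 0..3: 58 E8 56 10.
Big-endian: lowest address holds the most-significant byte.
The bytes are already most-significant first: 0x58E85610.
0x58E85610 = 1491621392.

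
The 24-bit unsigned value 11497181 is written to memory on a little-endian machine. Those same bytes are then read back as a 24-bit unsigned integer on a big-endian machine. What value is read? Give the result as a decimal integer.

11497181 in 24-bit hexadecimal is 0xAF6EDD.
Stored little-endian, the bytes at ascending addresses are DD 6E AF.
Read back as big-endian, the last byte is least significant, giving 0xDD6EAF.
0xDD6EAF = 14511791.

14511791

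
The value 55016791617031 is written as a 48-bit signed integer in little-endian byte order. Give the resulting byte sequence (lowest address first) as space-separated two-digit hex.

55016791617031 in hexadecimal, padded to 48 bits, is 0x320998522E07.
Split into bytes (most-significant first): 32 09 98 52 2E 07.
Little-endian stores the least-significant byte at the lowest address.
So at ascending addresses the bytes are 07 2E 52 98 09 32.

07 2E 52 98 09 32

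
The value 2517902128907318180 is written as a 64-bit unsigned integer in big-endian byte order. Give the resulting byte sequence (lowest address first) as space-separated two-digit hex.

2517902128907318180 in hexadecimal, padded to 64 bits, is 0x22F162A554B873A4.
Split into bytes (most-significant first): 22 F1 62 A5 54 B8 73 A4.
Big-endian: lowest address holds the most-significant byte.
So the memory order matches the most-significant-first order: 22 F1 62 A5 54 B8 73 A4.

22 F1 62 A5 54 B8 73 A4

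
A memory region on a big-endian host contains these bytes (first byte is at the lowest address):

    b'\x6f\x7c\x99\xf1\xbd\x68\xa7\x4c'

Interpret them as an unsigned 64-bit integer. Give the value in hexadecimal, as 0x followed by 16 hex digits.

0x6F7C99F1BD68A74C

In big-endian order the high byte comes first in memory.
The bytes are already most-significant first: 0x6F7C99F1BD68A74C.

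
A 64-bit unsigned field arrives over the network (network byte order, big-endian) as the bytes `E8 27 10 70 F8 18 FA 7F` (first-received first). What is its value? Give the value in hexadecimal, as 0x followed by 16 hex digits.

0xE8271070F818FA7F

Big-endian stores the most-significant byte at the lowest address.
The bytes are already most-significant first: 0xE8271070F818FA7F.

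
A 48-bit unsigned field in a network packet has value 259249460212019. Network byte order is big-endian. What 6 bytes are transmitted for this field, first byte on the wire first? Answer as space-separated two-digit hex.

EB C9 37 FB F1 33

259249460212019 in hexadecimal, padded to 48 bits, is 0xEBC937FBF133.
Split into bytes (most-significant first): EB C9 37 FB F1 33.
In big-endian order the high byte comes first in memory.
So the memory order matches the most-significant-first order: EB C9 37 FB F1 33.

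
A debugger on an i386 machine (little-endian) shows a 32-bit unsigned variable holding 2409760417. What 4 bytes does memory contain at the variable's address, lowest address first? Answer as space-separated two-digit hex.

A1 06 A2 8F

2409760417 in hexadecimal, padded to 32 bits, is 0x8FA206A1.
Split into bytes (most-significant first): 8F A2 06 A1.
Little-endian stores the least-significant byte at the lowest address.
So at ascending addresses the bytes are A1 06 A2 8F.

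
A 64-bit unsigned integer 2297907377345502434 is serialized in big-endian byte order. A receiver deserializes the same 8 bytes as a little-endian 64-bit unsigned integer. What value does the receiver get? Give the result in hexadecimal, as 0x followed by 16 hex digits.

0xE29C6DB995CEE31F

2297907377345502434 in 64-bit hexadecimal is 0x1FE3CE95B96D9CE2.
Stored big-endian, the bytes at ascending addresses are 1F E3 CE 95 B9 6D 9C E2.
Read back as little-endian, the first byte is least significant, giving 0xE29C6DB995CEE31F.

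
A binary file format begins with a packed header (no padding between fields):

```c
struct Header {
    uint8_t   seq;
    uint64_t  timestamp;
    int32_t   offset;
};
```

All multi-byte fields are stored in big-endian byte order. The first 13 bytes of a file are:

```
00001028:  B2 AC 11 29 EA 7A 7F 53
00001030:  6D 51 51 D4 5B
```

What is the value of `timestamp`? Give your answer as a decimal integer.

`timestamp` follows `seq` (1 byte), so it starts at byte offset 1 and occupies 8 bytes.
Bytes at offsets 1..8: AC 11 29 EA 7A 7F 53 6D.
In big-endian order the high byte comes first in memory.
The bytes are already most-significant first: 0xAC1129EA7A7F536D.
0xAC1129EA7A7F536D = 12398737336181937005.

12398737336181937005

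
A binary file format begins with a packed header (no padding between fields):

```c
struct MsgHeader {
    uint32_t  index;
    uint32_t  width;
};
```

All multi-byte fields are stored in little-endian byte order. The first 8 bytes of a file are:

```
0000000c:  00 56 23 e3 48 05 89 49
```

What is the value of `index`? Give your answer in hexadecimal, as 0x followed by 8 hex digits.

`index` is the first field, at byte offset 0, occupying 4 bytes.
Bytes at offsets 0..3: 00 56 23 E3.
In little-endian order the low byte comes first in memory.
Reassemble most-significant byte first: E3 23 56 00 → 0xE3235600.

0xE3235600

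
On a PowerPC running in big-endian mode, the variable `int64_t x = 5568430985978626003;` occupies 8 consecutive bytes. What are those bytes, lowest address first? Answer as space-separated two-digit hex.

4D 47 0A 7A 9B 88 BF D3

5568430985978626003 in hexadecimal, padded to 64 bits, is 0x4D470A7A9B88BFD3.
Split into bytes (most-significant first): 4D 47 0A 7A 9B 88 BF D3.
In big-endian order the high byte comes first in memory.
So the memory order matches the most-significant-first order: 4D 47 0A 7A 9B 88 BF D3.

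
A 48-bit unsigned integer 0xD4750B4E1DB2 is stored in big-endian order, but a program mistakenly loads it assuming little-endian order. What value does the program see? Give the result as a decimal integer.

Stored big-endian, the bytes at ascending addresses are D4 75 0B 4E 1D B2.
Read back as little-endian, the first byte is least significant, giving 0xB21D4E0B75D4.
0xB21D4E0B75D4 = 195838933169620.

195838933169620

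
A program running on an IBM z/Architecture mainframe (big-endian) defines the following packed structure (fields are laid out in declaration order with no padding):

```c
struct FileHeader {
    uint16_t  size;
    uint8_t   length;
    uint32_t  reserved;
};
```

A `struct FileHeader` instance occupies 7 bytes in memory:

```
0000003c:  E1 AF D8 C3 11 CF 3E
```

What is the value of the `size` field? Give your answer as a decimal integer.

`size` is the first field, at byte offset 0, occupying 2 bytes.
Bytes at offsets 0..1: E1 AF.
Big-endian stores the most-significant byte at the lowest address.
The bytes are already most-significant first: 0xE1AF.
0xE1AF = 57775.

57775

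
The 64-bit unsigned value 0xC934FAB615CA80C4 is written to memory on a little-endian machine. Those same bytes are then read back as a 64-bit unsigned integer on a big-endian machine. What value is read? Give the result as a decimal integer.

14159539423065814217

Stored little-endian, the bytes at ascending addresses are C4 80 CA 15 B6 FA 34 C9.
Read back as big-endian, the last byte is least significant, giving 0xC480CA15B6FA34C9.
0xC480CA15B6FA34C9 = 14159539423065814217.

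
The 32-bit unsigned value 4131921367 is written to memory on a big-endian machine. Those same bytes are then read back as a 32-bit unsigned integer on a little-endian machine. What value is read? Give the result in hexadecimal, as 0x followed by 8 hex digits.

4131921367 in 32-bit hexadecimal is 0xF6481DD7.
Stored big-endian, the bytes at ascending addresses are F6 48 1D D7.
Read back as little-endian, the first byte is least significant, giving 0xD71D48F6.

0xD71D48F6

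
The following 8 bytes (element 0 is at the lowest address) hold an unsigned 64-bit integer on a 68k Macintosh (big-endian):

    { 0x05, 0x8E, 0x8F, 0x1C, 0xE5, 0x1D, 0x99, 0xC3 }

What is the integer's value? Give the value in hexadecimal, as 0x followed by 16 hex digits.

0x058E8F1CE51D99C3

Big-endian: lowest address holds the most-significant byte.
The bytes are already most-significant first: 0x058E8F1CE51D99C3.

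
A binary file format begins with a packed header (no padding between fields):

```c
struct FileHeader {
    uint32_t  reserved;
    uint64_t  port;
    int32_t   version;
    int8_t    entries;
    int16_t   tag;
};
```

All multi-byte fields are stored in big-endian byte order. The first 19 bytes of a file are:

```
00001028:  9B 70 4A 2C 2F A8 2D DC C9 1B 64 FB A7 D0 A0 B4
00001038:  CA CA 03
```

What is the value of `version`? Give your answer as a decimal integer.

-1479499596

`version` follows `reserved` (4 B), `port` (8 B), so it starts at offset 4 + 8 = 12 and occupies 4 bytes.
Bytes at offsets 12..15: A7 D0 A0 B4.
Big-endian stores the most-significant byte at the lowest address.
The bytes are already most-significant first: 0xA7D0A0B4.
Top bit is set, so as a signed 32-bit value this is 0xA7D0A0B4 − 2^32 = -1479499596.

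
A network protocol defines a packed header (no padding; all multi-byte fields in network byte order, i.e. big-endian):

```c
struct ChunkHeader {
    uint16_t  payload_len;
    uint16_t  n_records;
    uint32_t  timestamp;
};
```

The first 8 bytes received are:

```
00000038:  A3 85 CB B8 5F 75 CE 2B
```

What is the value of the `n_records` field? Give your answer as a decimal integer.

52152

`n_records` follows `payload_len` (2 bytes), so it starts at byte offset 2 and occupies 2 bytes.
Bytes at offsets 2..3: CB B8.
In big-endian order the high byte comes first in memory.
The bytes are already most-significant first: 0xCBB8.
0xCBB8 = 52152.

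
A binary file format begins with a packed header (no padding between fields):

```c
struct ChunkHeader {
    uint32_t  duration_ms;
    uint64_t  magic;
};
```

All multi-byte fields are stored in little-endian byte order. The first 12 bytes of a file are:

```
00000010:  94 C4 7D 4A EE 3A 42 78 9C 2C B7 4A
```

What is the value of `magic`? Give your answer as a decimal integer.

5383820930088844014

`magic` follows `duration_ms` (4 bytes), so it starts at byte offset 4 and occupies 8 bytes.
Bytes at offsets 4..11: EE 3A 42 78 9C 2C B7 4A.
Little-endian: lowest address holds the least-significant byte.
Reassemble most-significant byte first: 4A B7 2C 9C 78 42 3A EE → 0x4AB72C9C78423AEE.
0x4AB72C9C78423AEE = 5383820930088844014.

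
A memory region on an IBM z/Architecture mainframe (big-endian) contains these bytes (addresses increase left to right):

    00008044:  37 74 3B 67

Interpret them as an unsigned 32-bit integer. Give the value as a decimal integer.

930364263

Big-endian: lowest address holds the most-significant byte.
The bytes are already most-significant first: 0x37743B67.
0x37743B67 = 930364263.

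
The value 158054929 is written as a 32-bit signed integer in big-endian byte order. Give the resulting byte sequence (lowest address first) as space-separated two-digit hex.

09 6B BA 11

158054929 in hexadecimal, padded to 32 bits, is 0x096BBA11.
Split into bytes (most-significant first): 09 6B BA 11.
Big-endian: lowest address holds the most-significant byte.
So the memory order matches the most-significant-first order: 09 6B BA 11.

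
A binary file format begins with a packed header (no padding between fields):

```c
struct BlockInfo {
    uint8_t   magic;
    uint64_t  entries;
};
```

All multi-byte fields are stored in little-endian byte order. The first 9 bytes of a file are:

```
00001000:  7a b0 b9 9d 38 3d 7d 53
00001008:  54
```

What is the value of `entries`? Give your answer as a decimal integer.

`entries` follows `magic` (1 byte), so it starts at byte offset 1 and occupies 8 bytes.
Bytes at offsets 1..8: B0 B9 9D 38 3D 7D 53 54.
In little-endian order the low byte comes first in memory.
Reassemble most-significant byte first: 54 53 7D 3D 38 9D B9 B0 → 0x54537D3D389DB9B0.
0x54537D3D389DB9B0 = 6076338024149268912.

6076338024149268912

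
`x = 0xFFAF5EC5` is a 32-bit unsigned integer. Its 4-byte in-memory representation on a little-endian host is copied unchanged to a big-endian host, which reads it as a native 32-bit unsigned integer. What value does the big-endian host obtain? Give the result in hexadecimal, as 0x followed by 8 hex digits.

0xC55EAFFF

Stored little-endian, the bytes at ascending addresses are C5 5E AF FF.
Read back as big-endian, the last byte is least significant, giving 0xC55EAFFF.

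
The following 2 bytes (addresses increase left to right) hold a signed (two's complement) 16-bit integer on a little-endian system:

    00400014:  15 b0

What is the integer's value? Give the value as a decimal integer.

Little-endian: lowest address holds the least-significant byte.
Reassemble most-significant byte first: B0 15 → 0xB015.
Top bit is set, so as a signed 16-bit value this is 0xB015 − 2^16 = -20459.

-20459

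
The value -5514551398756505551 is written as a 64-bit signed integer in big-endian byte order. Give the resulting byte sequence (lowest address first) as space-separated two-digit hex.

B3 78 60 B8 5D 7C 28 31

Two's complement of -5514551398756505551 in 64 bits: 5514551398756505551 = 0x4C879F47A283D7CF; invert → 0xB37860B85D7C2830; add 1 → 0xB37860B85D7C2831.
Split into bytes (most-significant first): B3 78 60 B8 5D 7C 28 31.
In big-endian order the high byte comes first in memory.
So the memory order matches the most-significant-first order: B3 78 60 B8 5D 7C 28 31.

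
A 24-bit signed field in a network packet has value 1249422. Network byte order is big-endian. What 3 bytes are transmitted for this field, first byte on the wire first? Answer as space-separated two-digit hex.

13 10 8E

1249422 in hexadecimal, padded to 24 bits, is 0x13108E.
Split into bytes (most-significant first): 13 10 8E.
In big-endian order the high byte comes first in memory.
So the memory order matches the most-significant-first order: 13 10 8E.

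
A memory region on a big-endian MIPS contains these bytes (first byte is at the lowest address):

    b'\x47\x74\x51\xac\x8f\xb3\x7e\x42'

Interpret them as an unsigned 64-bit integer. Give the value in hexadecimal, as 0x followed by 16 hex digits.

0x477451AC8FB37E42

In big-endian order the high byte comes first in memory.
The bytes are already most-significant first: 0x477451AC8FB37E42.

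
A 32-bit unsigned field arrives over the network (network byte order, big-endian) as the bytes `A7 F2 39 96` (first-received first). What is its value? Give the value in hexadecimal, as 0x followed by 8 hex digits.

0xA7F23996

In big-endian order the high byte comes first in memory.
The bytes are already most-significant first: 0xA7F23996.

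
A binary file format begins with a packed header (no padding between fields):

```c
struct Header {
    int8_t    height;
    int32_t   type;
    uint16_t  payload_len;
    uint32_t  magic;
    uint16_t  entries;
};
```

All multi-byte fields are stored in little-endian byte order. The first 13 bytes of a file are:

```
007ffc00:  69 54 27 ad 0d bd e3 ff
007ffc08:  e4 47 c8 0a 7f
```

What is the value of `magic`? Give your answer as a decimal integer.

3360154879

`magic` follows `height` (1 B), `type` (4 B), `payload_len` (2 B), so it starts at offset 1 + 4 + 2 = 7 and occupies 4 bytes.
Bytes at offsets 7..10: FF E4 47 C8.
Little-endian: lowest address holds the least-significant byte.
Reassemble most-significant byte first: C8 47 E4 FF → 0xC847E4FF.
0xC847E4FF = 3360154879.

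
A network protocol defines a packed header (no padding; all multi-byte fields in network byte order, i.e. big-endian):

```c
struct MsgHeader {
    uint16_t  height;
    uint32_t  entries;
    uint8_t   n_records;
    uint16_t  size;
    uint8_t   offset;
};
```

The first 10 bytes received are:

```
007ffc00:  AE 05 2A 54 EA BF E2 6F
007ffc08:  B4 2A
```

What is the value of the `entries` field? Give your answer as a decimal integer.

`entries` follows `height` (2 bytes), so it starts at byte offset 2 and occupies 4 bytes.
Bytes at offsets 2..5: 2A 54 EA BF.
Big-endian stores the most-significant byte at the lowest address.
The bytes are already most-significant first: 0x2A54EABF.
0x2A54EABF = 710208191.

710208191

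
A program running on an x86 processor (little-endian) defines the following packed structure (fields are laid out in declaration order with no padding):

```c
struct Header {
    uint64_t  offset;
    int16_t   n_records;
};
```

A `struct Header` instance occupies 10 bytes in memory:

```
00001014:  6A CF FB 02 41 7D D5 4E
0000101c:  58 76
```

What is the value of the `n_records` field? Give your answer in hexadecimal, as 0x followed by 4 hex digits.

`n_records` follows `offset` (8 bytes), so it starts at byte offset 8 and occupies 2 bytes.
Bytes at offsets 8..9: 58 76.
In little-endian order the low byte comes first in memory.
Reassemble most-significant byte first: 76 58 → 0x7658.

0x7658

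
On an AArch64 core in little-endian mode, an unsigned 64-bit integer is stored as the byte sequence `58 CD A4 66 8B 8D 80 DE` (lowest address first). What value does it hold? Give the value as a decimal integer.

16032970303301012824

In little-endian order the low byte comes first in memory.
Reassemble most-significant byte first: DE 80 8D 8B 66 A4 CD 58 → 0xDE808D8B66A4CD58.
0xDE808D8B66A4CD58 = 16032970303301012824.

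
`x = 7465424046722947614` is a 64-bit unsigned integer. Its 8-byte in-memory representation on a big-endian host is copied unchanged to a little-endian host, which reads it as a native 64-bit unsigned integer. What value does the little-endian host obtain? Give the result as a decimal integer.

2205238737296923239

7465424046722947614 in 64-bit hexadecimal is 0x679A839DF2949A1E.
Stored big-endian, the bytes at ascending addresses are 67 9A 83 9D F2 94 9A 1E.
Read back as little-endian, the first byte is least significant, giving 0x1E9A94F29D839A67.
0x1E9A94F29D839A67 = 2205238737296923239.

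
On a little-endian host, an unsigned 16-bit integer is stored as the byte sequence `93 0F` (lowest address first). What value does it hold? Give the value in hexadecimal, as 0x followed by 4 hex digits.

Little-endian stores the least-significant byte at the lowest address.
Reassemble most-significant byte first: 0F 93 → 0x0F93.

0x0F93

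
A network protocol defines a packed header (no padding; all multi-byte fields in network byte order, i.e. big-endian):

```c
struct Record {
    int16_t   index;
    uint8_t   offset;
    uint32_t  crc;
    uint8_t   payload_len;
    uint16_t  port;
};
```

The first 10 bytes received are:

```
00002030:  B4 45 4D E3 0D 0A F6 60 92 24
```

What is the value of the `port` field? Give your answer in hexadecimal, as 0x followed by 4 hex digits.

0x9224

`port` follows `index` (2 B), `offset` (1 B), `crc` (4 B), `payload_len` (1 B), so it starts at offset 2 + 1 + 4 + 1 = 8 and occupies 2 bytes.
Bytes at offsets 8..9: 92 24.
Big-endian stores the most-significant byte at the lowest address.
The bytes are already most-significant first: 0x9224.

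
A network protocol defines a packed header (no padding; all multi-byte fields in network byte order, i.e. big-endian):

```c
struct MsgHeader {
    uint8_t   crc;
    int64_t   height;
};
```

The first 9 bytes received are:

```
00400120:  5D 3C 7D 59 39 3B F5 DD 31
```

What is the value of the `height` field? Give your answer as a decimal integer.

`height` follows `crc` (1 byte), so it starts at byte offset 1 and occupies 8 bytes.
Bytes at offsets 1..8: 3C 7D 59 39 3B F5 DD 31.
In big-endian order the high byte comes first in memory.
The bytes are already most-significant first: 0x3C7D59393BF5DD31.
0x3C7D59393BF5DD31 = 4358738116718484785.

4358738116718484785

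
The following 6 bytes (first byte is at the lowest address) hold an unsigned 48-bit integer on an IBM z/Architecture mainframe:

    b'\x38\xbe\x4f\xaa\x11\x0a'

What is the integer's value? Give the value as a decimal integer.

62390031487242

In big-endian order the high byte comes first in memory.
The bytes are already most-significant first: 0x38BE4FAA110A.
0x38BE4FAA110A = 62390031487242.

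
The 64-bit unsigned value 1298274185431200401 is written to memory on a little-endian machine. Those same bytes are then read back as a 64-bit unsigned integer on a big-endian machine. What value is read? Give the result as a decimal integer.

10498646351412528146

1298274185431200401 in 64-bit hexadecimal is 0x1204657E3BAFB291.
Stored little-endian, the bytes at ascending addresses are 91 B2 AF 3B 7E 65 04 12.
Read back as big-endian, the last byte is least significant, giving 0x91B2AF3B7E650412.
0x91B2AF3B7E650412 = 10498646351412528146.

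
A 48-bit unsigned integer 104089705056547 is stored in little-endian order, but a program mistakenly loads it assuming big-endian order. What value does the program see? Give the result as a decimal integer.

104089705056547 in 48-bit hexadecimal is 0x5EAB45E50923.
Stored little-endian, the bytes at ascending addresses are 23 09 E5 45 AB 5E.
Read back as big-endian, the last byte is least significant, giving 0x2309E545AB5E.
0x2309E545AB5E = 38525408226142.

38525408226142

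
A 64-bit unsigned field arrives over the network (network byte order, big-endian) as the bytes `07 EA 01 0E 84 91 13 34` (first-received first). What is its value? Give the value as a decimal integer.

570269464681059124

In big-endian order the high byte comes first in memory.
The bytes are already most-significant first: 0x07EA010E84911334.
0x07EA010E84911334 = 570269464681059124.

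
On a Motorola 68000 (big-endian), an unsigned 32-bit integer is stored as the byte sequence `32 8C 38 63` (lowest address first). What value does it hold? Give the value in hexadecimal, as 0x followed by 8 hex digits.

Big-endian stores the most-significant byte at the lowest address.
The bytes are already most-significant first: 0x328C3863.

0x328C3863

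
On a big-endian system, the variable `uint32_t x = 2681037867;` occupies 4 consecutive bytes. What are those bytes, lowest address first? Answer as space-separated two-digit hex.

9F CD 64 2B

2681037867 in hexadecimal, padded to 32 bits, is 0x9FCD642B.
Split into bytes (most-significant first): 9F CD 64 2B.
In big-endian order the high byte comes first in memory.
So the memory order matches the most-significant-first order: 9F CD 64 2B.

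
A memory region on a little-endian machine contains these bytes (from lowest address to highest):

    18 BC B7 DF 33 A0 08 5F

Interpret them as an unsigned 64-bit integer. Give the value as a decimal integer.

Little-endian: lowest address holds the least-significant byte.
Reassemble most-significant byte first: 5F 08 A0 33 DF B7 BC 18 → 0x5F08A033DFB7BC18.
0x5F08A033DFB7BC18 = 6847899378073975832.

6847899378073975832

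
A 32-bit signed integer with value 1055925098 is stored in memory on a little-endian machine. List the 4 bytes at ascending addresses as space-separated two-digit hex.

1055925098 in hexadecimal, padded to 32 bits, is 0x3EF0236A.
Split into bytes (most-significant first): 3E F0 23 6A.
Little-endian stores the least-significant byte at the lowest address.
So at ascending addresses the bytes are 6A 23 F0 3E.

6A 23 F0 3E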